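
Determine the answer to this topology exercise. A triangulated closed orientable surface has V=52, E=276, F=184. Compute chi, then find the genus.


chi = V - E + F = 52 - 276 + 184 = -40
For orientable closed surface: chi = 2 - 2g, so g = (2 - chi)/2.
g = (2 - (-40)) / 2 = 42 / 2 = 21

21


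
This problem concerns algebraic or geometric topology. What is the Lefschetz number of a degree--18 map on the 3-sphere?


On S^3: L(f) = tr(f_0*) + (-1)^3 tr(f_3*) = 1 + (-1)^3 * deg(f).
L(f) = 1 + (-1)^3 * -18 = 1 + 18 = 19

19


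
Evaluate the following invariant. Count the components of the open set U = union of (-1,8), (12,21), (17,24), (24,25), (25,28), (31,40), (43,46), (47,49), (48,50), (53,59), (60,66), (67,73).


Sort and merge overlapping open intervals.
Merged: (-1,8), (12,24), (24,25), (25,28), (31,40), (43,46), (47,50), (53,59), (60,66), (67,73).
Number of components = 10

10


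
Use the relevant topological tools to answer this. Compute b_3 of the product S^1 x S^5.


Each S^d has Poincare polynomial 1 + t^d.
The product S^1 x S^5 has Poincare polynomial prod(1+t^d_i).
Expanding: b_0=1, b_1=1, b_5=1, b_6=1.
b_3 = 0

0


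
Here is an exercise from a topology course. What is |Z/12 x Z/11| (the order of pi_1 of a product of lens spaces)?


pi_1(X x Y) = pi_1(X) x pi_1(Y).
pi_1(L(12,1)) = Z/12, pi_1(L(11,1)) = Z/11.
|Z/12 x Z/11| = 12 * 11 = 132

132


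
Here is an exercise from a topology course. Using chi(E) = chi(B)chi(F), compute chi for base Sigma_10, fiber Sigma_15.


For a fiber bundle F -> E -> B (with CW structure): chi(E) = chi(B) * chi(F).
chi(Sigma_10) = -18, chi(Sigma_15) = -28.
chi(E) = (-18) * (-28) = 504

504


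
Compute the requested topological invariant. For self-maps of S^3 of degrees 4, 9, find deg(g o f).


Degree is multiplicative under composition: deg(g o f) = deg(g) * deg(f).
= 9 * 4 = 36

36


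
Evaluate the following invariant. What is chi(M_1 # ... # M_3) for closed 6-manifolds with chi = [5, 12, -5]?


For n-manifolds: chi(A#B) = chi(A) + chi(B) - chi(S^6).
chi(S^6) = 1 + (-1)^6 = 2.
chi(#) = (sum chi_i) - (3-1)*chi(S^6) = 12 - 2*2 = 8

8


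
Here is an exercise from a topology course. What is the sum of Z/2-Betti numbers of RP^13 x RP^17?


dim H^*(RP^n; Z/2) = n+1 (one Z/2 in each degree 0..n).
Total Betti number is multiplicative.
Total = (13+1) * (17+1) = 14 * 18 = 252

252


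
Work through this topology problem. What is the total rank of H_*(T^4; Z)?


b_k(T^4) = C(4,k), so the sum over k is sum_k C(4,k) = 2^4.
Total = 2^4 = 16

16


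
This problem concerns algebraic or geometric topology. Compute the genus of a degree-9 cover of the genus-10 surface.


For an n-sheeted cover: chi(E) = n * chi(B).
chi(Sigma_10) = 2 - 2*10 = -18.
chi(E) = 9 * (-18) = -162.
genus(E) = (2 - chi(E))/2 = (2 - (-162))/2 = 164/2 = 82

82


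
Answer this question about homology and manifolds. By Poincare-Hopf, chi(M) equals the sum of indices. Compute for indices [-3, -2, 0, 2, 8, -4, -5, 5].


Poincare-Hopf: chi(M) = sum of indices of zeros.
chi = (-3) + (-2) + (0) + (2) + (8) + (-4) + (-5) + (5) = 1

1


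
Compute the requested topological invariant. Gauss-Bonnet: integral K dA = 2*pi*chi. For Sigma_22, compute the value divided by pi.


Gauss-Bonnet: integral K dA = 2*pi*chi(M).
chi(Sigma_22) = 2 - 2*22 = -42.
(integral K dA)/pi = 2*chi = 2*(-42) = -84

-84


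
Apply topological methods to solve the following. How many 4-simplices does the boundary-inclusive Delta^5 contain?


Delta^5 has 5+1 vertices. A 4-face is a choice of 4+1 vertices.
f_4 = C(5+1, 4+1) = C(6,5) = 6

6


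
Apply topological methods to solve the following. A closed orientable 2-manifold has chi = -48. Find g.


chi = 2 - 2g for closed orientable surfaces.
-48 = 2 - 2g
2g = 2 - (-48) = 50
g = 25

25


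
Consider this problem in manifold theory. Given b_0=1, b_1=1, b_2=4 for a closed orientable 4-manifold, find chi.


By Poincare duality b_k = b_{4-k}, so full Betti numbers: b_0=1, b_1=1, b_2=4, b_3=1, b_4=1.
chi = sum (-1)^k b_k = 4

4


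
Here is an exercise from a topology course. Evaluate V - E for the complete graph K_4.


K_4: V = 4, E = C(4,2) = 6.
chi = V - E = 4 - 6 = -2

-2


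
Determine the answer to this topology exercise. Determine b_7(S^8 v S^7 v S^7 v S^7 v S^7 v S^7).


For a wedge of spheres, H_k (k>0) is free on one generator per sphere of dimension k.
Spheres of dimension 7: count = 5.
b_7 = 5

5


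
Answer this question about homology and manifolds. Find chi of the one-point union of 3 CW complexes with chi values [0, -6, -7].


chi(A v B) = chi(A) + chi(B) - 1 (one point identified).
For 3 spaces: chi = (sum chi_i) - (3 - 1).
sum = -13; chi = -13 - 2 = -15

-15


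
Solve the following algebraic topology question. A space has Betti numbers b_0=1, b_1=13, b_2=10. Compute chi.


chi = sum_k (-1)^k b_k.
= (1) + (-13) + (10)
= -2

-2


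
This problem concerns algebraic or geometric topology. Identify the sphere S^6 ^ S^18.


S^m ^ S^n = S^{m+n}.
k = 6 + 18 = 24

24


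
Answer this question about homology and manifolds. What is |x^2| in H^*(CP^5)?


|x| = 2 in H^*(CP^n).
|x^2| = 2 * |x| = 2 * 2 = 4

4


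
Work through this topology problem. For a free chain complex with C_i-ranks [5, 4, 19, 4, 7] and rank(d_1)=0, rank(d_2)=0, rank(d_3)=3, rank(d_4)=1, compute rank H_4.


rank H_k = rank(ker d_k) - rank(im d_{k+1}).
rank(ker d_4) = rank(C_4) - rank(d_4) = 7 - 1 = 6.
rank(im d_{4+1}) = 0.
rank H_4 = 6 - 0 = 6

6


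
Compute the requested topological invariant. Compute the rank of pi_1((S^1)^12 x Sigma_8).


pi_1(A x B) = pi_1(A) x pi_1(B); rank of abelianization = b_1.
b_1(T^12) = 12, b_1(Sigma_8) = 2*8 = 16.
b_1(product) = 12 + 16 = 28

28


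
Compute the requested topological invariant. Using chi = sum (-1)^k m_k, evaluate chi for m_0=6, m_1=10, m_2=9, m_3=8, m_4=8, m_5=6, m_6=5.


Morse theory: chi(M) = sum_k (-1)^k m_k where m_k = #(index-k critical points).
= (6) + (-10) + (9) + (-8) + (8) + (-6) + (5) = 4

4


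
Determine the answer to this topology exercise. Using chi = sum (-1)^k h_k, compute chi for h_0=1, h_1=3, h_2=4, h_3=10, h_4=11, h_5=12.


Handles of index k contribute (-1)^k to chi (same as CW cells).
chi = (1) + (-3) + (4) + (-10) + (11) + (-12) = -9

-9


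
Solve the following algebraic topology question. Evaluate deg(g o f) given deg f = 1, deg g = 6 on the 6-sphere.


Degree is multiplicative under composition: deg(g o f) = deg(g) * deg(f).
= 6 * 1 = 6

6


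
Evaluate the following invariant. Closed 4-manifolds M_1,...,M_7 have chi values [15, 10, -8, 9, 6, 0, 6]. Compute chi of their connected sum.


For n-manifolds: chi(A#B) = chi(A) + chi(B) - chi(S^4).
chi(S^4) = 1 + (-1)^4 = 2.
chi(#) = (sum chi_i) - (7-1)*chi(S^4) = 38 - 6*2 = 26

26


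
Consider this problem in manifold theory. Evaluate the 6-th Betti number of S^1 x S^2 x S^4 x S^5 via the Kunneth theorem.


Each S^d has Poincare polynomial 1 + t^d.
The product S^1 x S^2 x S^4 x S^5 has Poincare polynomial prod(1+t^d_i).
Expanding: b_0=1, b_1=1, b_2=1, b_3=1, b_4=1, b_5=2, b_6=2, b_7=2, b_8=1, b_9=1, b_10=1, b_11=1, b_12=1.
b_6 = 2

2


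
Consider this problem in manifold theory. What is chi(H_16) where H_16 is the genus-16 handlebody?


A genus-g handlebody deformation retracts to a wedge of g circles.
chi(vee_g S^1) = 1 - g.
chi(H_16) = 1 - 16 = -15

-15


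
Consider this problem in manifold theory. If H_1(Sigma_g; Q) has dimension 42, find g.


For a closed orientable surface: b_1 = 2g.
42 = 2g
g = 42 / 2 = 21

21


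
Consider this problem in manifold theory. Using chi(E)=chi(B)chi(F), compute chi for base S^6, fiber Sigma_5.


chi(S^6) = 2 (n even), chi(Sigma_5) = 2 - 2*5 = -8.
chi(E) = 2 * (-8) = -16

-16


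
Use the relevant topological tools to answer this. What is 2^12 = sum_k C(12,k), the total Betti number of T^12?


b_k(T^12) = C(12,k), so the sum over k is sum_k C(12,k) = 2^12.
Total = 2^12 = 4096

4096


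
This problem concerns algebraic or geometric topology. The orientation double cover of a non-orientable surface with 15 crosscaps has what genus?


chi(N_15) = 2 - 15 = -13.
Double cover: chi(Sigma_g) = 2 * chi(N_15) = 2*(-13) = -26.
2 - 2g = -26, so g = (2 - (-26))/2 = 28/2 = 14

14


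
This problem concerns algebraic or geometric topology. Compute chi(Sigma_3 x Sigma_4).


chi(Sigma_3) = 2 - 2*3 = -4
chi(Sigma_4) = 2 - 2*4 = -6
chi(product) = (-4) * (-6) = 24

24


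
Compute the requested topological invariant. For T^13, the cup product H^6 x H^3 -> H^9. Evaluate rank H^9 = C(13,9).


Cup product: H^p x H^q -> H^{p+q}; here p+q = 6+3 = 9.
rank H^k(T^n) = C(n,k).
C(13,9) = 715

715


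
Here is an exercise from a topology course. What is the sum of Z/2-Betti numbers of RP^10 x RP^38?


dim H^*(RP^n; Z/2) = n+1 (one Z/2 in each degree 0..n).
Total Betti number is multiplicative.
Total = (10+1) * (38+1) = 11 * 39 = 429

429


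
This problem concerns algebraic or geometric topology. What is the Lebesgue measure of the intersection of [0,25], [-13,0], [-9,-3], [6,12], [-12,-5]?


Intersection = [max(a_i), min(b_i)] = [6, -5].
Since 6 > -5, the intersection is empty.
Length = 0

0


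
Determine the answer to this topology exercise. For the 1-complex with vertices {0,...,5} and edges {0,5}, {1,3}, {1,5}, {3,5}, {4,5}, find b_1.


b_1 = E - V + (number of components).
E = 5, V = 6, components = 2.
b_1 = 5 - 6 + 2 = 1

1


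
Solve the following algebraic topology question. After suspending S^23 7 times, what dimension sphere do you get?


Each suspension raises dimension by 1: Sigma S^n = S^{n+1}.
Sigma^7 S^23 = S^{23+7} = S^30

30


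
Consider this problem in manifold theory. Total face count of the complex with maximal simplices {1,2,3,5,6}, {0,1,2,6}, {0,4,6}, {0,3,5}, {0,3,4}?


Each maximal simplex on m vertices has 2^m - 1 nonempty faces.
Take the union (dedupe shared faces).
Total distinct faces = 48

48


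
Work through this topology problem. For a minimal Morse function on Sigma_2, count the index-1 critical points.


A perfect Morse function has m_k = b_k.
For Sigma_2: b_0=1, b_1=2g=4, b_2=1.
Saddles m_1 = 2g = 4

4


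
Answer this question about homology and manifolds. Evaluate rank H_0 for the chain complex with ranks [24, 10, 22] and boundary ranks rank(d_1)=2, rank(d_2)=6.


rank H_k = rank(ker d_k) - rank(im d_{k+1}).
rank(ker d_0) = rank(C_0) - rank(d_0) = 24 - 0 = 24.
rank(im d_{0+1}) = 2.
rank H_0 = 24 - 2 = 22

22


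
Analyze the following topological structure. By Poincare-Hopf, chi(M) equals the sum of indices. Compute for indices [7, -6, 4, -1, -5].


Poincare-Hopf: chi(M) = sum of indices of zeros.
chi = (7) + (-6) + (4) + (-1) + (-5) = -1

-1


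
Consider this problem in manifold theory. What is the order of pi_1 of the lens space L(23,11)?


pi_1(L(p,q)) = Z/pZ for any q coprime to p.
|pi_1(L(23,11))| = 23

23


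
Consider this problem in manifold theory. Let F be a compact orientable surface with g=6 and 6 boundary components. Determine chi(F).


For a compact orientable surface with genus g and b boundary components: chi = 2 - 2g - b.
chi = 2 - 2*6 - 6 = 2 - 12 - 6 = -16

-16


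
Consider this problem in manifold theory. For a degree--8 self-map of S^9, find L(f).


On S^9: L(f) = tr(f_0*) + (-1)^9 tr(f_9*) = 1 + (-1)^9 * deg(f).
L(f) = 1 + (-1)^9 * -8 = 1 + 8 = 9

9


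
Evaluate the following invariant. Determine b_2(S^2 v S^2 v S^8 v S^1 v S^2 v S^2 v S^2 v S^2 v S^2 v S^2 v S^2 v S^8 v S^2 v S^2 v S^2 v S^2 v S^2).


For a wedge of spheres, H_k (k>0) is free on one generator per sphere of dimension k.
Spheres of dimension 2: count = 14.
b_2 = 14

14


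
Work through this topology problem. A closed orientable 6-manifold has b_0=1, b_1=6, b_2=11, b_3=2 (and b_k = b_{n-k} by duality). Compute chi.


By Poincare duality b_k = b_{6-k}, so full Betti numbers: b_0=1, b_1=6, b_2=11, b_3=2, b_4=11, b_5=6, b_6=1.
chi = sum (-1)^k b_k = 10

10


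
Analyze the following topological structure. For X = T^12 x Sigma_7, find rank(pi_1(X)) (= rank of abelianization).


pi_1(A x B) = pi_1(A) x pi_1(B); rank of abelianization = b_1.
b_1(T^12) = 12, b_1(Sigma_7) = 2*7 = 14.
b_1(product) = 12 + 14 = 26

26


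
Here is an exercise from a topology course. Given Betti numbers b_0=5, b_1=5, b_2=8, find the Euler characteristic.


chi = sum_k (-1)^k b_k.
= (5) + (-5) + (8)
= 8

8


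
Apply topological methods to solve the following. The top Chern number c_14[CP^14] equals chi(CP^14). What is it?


For any closed oriented manifold, <e(TM),[M]> = chi(M).
chi(CP^14) = 14+1 = 15

15


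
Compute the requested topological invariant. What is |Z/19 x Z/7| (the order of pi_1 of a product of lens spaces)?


pi_1(X x Y) = pi_1(X) x pi_1(Y).
pi_1(L(19,1)) = Z/19, pi_1(L(7,1)) = Z/7.
|Z/19 x Z/7| = 19 * 7 = 133

133


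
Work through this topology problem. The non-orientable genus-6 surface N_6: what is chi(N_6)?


For a non-orientable closed surface with k crosscaps: chi = 2 - k.
Here k = 6.
chi = 2 - 6 = -4

-4


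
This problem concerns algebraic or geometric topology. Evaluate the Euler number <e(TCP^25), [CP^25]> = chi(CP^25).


For any closed oriented manifold, <e(TM),[M]> = chi(M).
chi(CP^25) = 25+1 = 26

26


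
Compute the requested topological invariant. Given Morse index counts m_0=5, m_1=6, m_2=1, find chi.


Morse theory: chi(M) = sum_k (-1)^k m_k where m_k = #(index-k critical points).
= (5) + (-6) + (1) = 0

0


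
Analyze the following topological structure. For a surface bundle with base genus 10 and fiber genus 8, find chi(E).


For a fiber bundle F -> E -> B (with CW structure): chi(E) = chi(B) * chi(F).
chi(Sigma_10) = -18, chi(Sigma_8) = -14.
chi(E) = (-18) * (-14) = 252

252


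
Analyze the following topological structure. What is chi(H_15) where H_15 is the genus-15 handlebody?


A genus-g handlebody deformation retracts to a wedge of g circles.
chi(vee_g S^1) = 1 - g.
chi(H_15) = 1 - 15 = -14

-14


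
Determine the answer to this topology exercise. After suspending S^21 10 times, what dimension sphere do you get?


Each suspension raises dimension by 1: Sigma S^n = S^{n+1}.
Sigma^10 S^21 = S^{21+10} = S^31

31


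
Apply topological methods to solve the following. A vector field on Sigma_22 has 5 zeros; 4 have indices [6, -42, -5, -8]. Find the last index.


Poincare-Hopf: sum of indices = chi(M).
chi(Sigma_22) = 2 - 2*22 = -42.
Sum of known indices = -49.
x = chi - (sum known) = -42 - (-49) = 7

7


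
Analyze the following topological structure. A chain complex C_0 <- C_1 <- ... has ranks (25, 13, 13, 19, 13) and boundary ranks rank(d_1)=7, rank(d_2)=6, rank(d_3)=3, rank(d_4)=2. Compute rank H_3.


rank H_k = rank(ker d_k) - rank(im d_{k+1}).
rank(ker d_3) = rank(C_3) - rank(d_3) = 19 - 3 = 16.
rank(im d_{3+1}) = 2.
rank H_3 = 16 - 2 = 14

14


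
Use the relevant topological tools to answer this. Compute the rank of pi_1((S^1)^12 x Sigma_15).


pi_1(A x B) = pi_1(A) x pi_1(B); rank of abelianization = b_1.
b_1(T^12) = 12, b_1(Sigma_15) = 2*15 = 30.
b_1(product) = 12 + 30 = 42

42


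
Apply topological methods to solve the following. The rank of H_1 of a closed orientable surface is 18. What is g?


For a closed orientable surface: b_1 = 2g.
18 = 2g
g = 18 / 2 = 9

9


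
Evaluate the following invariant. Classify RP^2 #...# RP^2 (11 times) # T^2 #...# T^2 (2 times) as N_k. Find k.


Since a >= 1, the sum is non-orientable; each T^2 can be replaced by RP^2 # RP^2 (since T^2#RP^2 = 3RP^2).
Total crosscaps k = 11 + 2*2 = 15.
Check via chi: chi = 11*1 + 2*0 - (11+2-1)*2 = -13 = 2 - k = -13. Consistent.

15


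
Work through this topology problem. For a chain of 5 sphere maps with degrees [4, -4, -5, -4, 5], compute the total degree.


Degree is multiplicative: deg(composition) = product of degrees.
= (4) * (-4) * (-5) * (-4) * (5) = -1600

-1600


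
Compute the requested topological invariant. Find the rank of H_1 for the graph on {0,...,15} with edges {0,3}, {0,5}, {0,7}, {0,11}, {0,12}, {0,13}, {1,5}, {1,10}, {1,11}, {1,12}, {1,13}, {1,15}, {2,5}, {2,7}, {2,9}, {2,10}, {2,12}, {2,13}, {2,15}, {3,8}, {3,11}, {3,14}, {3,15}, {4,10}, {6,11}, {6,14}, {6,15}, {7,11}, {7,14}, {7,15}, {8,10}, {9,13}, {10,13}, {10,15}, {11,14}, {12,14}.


b_1 = E - V + (number of components).
E = 36, V = 16, components = 1.
b_1 = 36 - 16 + 1 = 21

21


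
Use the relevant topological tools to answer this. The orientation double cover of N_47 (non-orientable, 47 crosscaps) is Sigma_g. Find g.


chi(N_47) = 2 - 47 = -45.
Double cover: chi(Sigma_g) = 2 * chi(N_47) = 2*(-45) = -90.
2 - 2g = -90, so g = (2 - (-90))/2 = 92/2 = 46

46


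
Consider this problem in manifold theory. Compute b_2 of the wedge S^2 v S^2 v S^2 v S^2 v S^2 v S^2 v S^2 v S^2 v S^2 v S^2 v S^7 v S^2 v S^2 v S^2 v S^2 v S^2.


For a wedge of spheres, H_k (k>0) is free on one generator per sphere of dimension k.
Spheres of dimension 2: count = 15.
b_2 = 15

15


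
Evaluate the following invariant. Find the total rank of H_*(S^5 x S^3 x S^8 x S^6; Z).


Total Betti number is multiplicative under products.
Each S^d (d>=1) has total Betti number 2.
There are 4 sphere factors.
Total = 2^4 = 16

16


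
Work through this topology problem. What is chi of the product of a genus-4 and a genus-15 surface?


chi(Sigma_4) = 2 - 2*4 = -6
chi(Sigma_15) = 2 - 2*15 = -28
chi(product) = (-6) * (-28) = 168

168


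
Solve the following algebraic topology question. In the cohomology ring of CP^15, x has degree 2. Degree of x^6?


|x| = 2 in H^*(CP^n).
|x^6| = 6 * |x| = 6 * 2 = 12

12


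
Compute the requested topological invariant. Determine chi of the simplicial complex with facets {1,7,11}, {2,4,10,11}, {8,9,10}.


Enumerate all faces; f-vector: f_0=8, f_1=12, f_2=6, f_3=1.
chi = sum (-1)^k f_k = 1

1


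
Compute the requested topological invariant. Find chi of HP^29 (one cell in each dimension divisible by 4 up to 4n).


HP^29 has one cell in each dimension 0, 4, ..., 4*29 (29+1 cells, all even-dim).
chi = 29 + 1 = 30

30


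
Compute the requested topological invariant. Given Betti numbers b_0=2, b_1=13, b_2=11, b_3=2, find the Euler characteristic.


chi = sum_k (-1)^k b_k.
= (2) + (-13) + (11) + (-2)
= -2

-2


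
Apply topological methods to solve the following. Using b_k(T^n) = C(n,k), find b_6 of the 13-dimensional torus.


By the Kunneth formula, b_k(T^n) = C(n,k).
b_6(T^13) = C(13,6).
C(13,6) = 13!/(6!*7!) = 1716

1716


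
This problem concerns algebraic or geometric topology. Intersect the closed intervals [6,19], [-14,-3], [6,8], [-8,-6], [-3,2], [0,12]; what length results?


Intersection = [max(a_i), min(b_i)] = [6, -6].
Since 6 > -6, the intersection is empty.
Length = 0

0


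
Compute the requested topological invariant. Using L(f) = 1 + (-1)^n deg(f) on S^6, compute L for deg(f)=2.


On S^6: L(f) = tr(f_0*) + (-1)^6 tr(f_6*) = 1 + (-1)^6 * deg(f).
L(f) = 1 + (-1)^6 * 2 = 1 + 2 = 3

3


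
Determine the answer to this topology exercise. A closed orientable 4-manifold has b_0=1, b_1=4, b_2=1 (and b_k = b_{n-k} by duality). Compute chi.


By Poincare duality b_k = b_{4-k}, so full Betti numbers: b_0=1, b_1=4, b_2=1, b_3=4, b_4=1.
chi = sum (-1)^k b_k = -5

-5


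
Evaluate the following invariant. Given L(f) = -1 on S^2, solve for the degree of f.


L(f) = 1 + (-1)^2 deg(f) on S^2.
-1 = 1 + (-1)^2 * deg(f)
(-1)^2 * deg(f) = -2
deg(f) = -2

-2


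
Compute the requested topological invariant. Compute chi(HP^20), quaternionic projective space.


HP^20 has one cell in each dimension 0, 4, ..., 4*20 (20+1 cells, all even-dim).
chi = 20 + 1 = 21

21


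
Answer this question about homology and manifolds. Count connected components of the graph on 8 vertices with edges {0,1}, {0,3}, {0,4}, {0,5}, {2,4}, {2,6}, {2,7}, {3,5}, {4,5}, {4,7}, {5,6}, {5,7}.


Run DFS/union-find over 8 vertices.
V = 8, E = 12.
Number of components = 1

1


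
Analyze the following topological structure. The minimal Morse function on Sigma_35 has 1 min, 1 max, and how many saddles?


A perfect Morse function has m_k = b_k.
For Sigma_35: b_0=1, b_1=2g=70, b_2=1.
Saddles m_1 = 2g = 70

70


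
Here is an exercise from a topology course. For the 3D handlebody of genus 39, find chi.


A genus-g handlebody deformation retracts to a wedge of g circles.
chi(vee_g S^1) = 1 - g.
chi(H_39) = 1 - 39 = -38

-38


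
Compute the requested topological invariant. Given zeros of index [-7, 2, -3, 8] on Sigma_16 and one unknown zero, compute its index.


Poincare-Hopf: sum of indices = chi(M).
chi(Sigma_16) = 2 - 2*16 = -30.
Sum of known indices = 0.
x = chi - (sum known) = -30 - (0) = -30

-30


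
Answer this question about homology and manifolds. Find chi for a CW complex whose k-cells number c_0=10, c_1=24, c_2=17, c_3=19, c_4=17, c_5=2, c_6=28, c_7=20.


chi = sum_k (-1)^k c_k.
= (-1)^0*10 + (-1)^1*24 + (-1)^2*17 + (-1)^3*19 + (-1)^4*17 + (-1)^5*2 + (-1)^6*28 + (-1)^7*20
= (10) + (-24) + (17) + (-19) + (17) + (-2) + (28) + (-20)
= 7

7


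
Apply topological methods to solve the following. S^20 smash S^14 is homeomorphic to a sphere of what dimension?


S^m ^ S^n = S^{m+n}.
k = 20 + 14 = 34

34


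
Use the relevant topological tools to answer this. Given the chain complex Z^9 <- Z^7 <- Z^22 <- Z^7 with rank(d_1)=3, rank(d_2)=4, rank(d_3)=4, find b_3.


rank H_k = rank(ker d_k) - rank(im d_{k+1}).
rank(ker d_3) = rank(C_3) - rank(d_3) = 7 - 4 = 3.
rank(im d_{3+1}) = 0.
rank H_3 = 3 - 0 = 3

3


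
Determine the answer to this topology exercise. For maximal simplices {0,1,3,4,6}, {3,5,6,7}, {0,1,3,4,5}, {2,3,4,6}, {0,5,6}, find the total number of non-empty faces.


Each maximal simplex on m vertices has 2^m - 1 nonempty faces.
Take the union (dedupe shared faces).
Total distinct faces = 66

66


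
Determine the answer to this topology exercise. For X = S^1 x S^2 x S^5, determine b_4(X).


Each S^d has Poincare polynomial 1 + t^d.
The product S^1 x S^2 x S^5 has Poincare polynomial prod(1+t^d_i).
Expanding: b_0=1, b_1=1, b_2=1, b_3=1, b_5=1, b_6=1, b_7=1, b_8=1.
b_4 = 0

0


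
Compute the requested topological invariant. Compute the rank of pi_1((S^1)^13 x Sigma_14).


pi_1(A x B) = pi_1(A) x pi_1(B); rank of abelianization = b_1.
b_1(T^13) = 13, b_1(Sigma_14) = 2*14 = 28.
b_1(product) = 13 + 28 = 41

41


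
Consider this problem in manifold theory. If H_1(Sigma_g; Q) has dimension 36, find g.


For a closed orientable surface: b_1 = 2g.
36 = 2g
g = 36 / 2 = 18

18


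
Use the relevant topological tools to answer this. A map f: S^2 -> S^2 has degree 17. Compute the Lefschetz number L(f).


On S^2: L(f) = tr(f_0*) + (-1)^2 tr(f_2*) = 1 + (-1)^2 * deg(f).
L(f) = 1 + (-1)^2 * 17 = 1 + 17 = 18

18


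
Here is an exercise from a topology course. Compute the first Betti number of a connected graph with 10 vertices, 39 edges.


For a connected graph: rank(pi_1) = b_1 = E - V + 1 = 1 - chi.
chi = V - E = 10 - 39 = -29.
rank = 1 - (-29) = 39 - 10 + 1 = 30

30


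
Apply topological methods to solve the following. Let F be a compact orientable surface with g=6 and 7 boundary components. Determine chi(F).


For a compact orientable surface with genus g and b boundary components: chi = 2 - 2g - b.
chi = 2 - 2*6 - 7 = 2 - 12 - 7 = -17

-17


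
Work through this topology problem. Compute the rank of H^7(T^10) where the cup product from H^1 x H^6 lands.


Cup product: H^p x H^q -> H^{p+q}; here p+q = 1+6 = 7.
rank H^k(T^n) = C(n,k).
C(10,7) = 120

120


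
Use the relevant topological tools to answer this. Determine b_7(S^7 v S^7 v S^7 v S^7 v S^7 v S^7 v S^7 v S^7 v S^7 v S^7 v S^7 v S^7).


For a wedge of spheres, H_k (k>0) is free on one generator per sphere of dimension k.
Spheres of dimension 7: count = 12.
b_7 = 12

12


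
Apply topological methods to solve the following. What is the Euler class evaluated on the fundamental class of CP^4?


For any closed oriented manifold, <e(TM),[M]> = chi(M).
chi(CP^4) = 4+1 = 5

5


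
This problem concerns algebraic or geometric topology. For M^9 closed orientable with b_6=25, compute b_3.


Poincare duality for closed orientable n-manifolds: b_k = b_{n-k}.
Here n = 9, so b_3 = b_6 = 25

25


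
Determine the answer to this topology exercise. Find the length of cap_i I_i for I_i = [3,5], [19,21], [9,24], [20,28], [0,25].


Intersection = [max(a_i), min(b_i)] = [20, 5].
Since 20 > 5, the intersection is empty.
Length = 0

0


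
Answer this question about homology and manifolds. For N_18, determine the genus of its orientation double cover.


chi(N_18) = 2 - 18 = -16.
Double cover: chi(Sigma_g) = 2 * chi(N_18) = 2*(-16) = -32.
2 - 2g = -32, so g = (2 - (-32))/2 = 34/2 = 17

17


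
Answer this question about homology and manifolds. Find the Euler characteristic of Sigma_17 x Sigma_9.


chi(Sigma_17) = 2 - 2*17 = -32
chi(Sigma_9) = 2 - 2*9 = -16
chi(product) = (-32) * (-16) = 512

512


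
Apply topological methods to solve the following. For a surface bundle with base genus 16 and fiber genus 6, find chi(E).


For a fiber bundle F -> E -> B (with CW structure): chi(E) = chi(B) * chi(F).
chi(Sigma_16) = -30, chi(Sigma_6) = -10.
chi(E) = (-30) * (-10) = 300

300


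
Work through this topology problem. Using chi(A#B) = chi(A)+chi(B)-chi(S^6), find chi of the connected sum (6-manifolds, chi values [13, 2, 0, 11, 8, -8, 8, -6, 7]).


For n-manifolds: chi(A#B) = chi(A) + chi(B) - chi(S^6).
chi(S^6) = 1 + (-1)^6 = 2.
chi(#) = (sum chi_i) - (9-1)*chi(S^6) = 35 - 8*2 = 19

19


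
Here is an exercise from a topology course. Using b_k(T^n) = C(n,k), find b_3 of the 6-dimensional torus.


By the Kunneth formula, b_k(T^n) = C(n,k).
b_3(T^6) = C(6,3).
C(6,3) = 6!/(3!*3!) = 20

20


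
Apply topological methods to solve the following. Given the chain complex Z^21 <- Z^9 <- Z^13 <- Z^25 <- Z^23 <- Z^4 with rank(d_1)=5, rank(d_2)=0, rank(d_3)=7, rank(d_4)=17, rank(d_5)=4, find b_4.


rank H_k = rank(ker d_k) - rank(im d_{k+1}).
rank(ker d_4) = rank(C_4) - rank(d_4) = 23 - 17 = 6.
rank(im d_{4+1}) = 4.
rank H_4 = 6 - 4 = 2

2


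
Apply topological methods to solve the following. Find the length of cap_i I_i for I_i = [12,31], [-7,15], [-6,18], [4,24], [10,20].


Intersection = [max(a_i), min(b_i)] = [12, 15].
Length = 15 - 12 = 3

3


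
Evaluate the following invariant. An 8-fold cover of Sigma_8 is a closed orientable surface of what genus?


For an n-sheeted cover: chi(E) = n * chi(B).
chi(Sigma_8) = 2 - 2*8 = -14.
chi(E) = 8 * (-14) = -112.
genus(E) = (2 - chi(E))/2 = (2 - (-112))/2 = 114/2 = 57

57


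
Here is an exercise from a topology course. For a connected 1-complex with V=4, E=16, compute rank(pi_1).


For a connected graph: rank(pi_1) = b_1 = E - V + 1 = 1 - chi.
chi = V - E = 4 - 16 = -12.
rank = 1 - (-12) = 16 - 4 + 1 = 13

13


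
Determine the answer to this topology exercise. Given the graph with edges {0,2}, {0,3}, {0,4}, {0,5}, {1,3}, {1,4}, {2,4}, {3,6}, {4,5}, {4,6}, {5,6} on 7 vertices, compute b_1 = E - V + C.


b_1 = E - V + (number of components).
E = 11, V = 7, components = 1.
b_1 = 11 - 7 + 1 = 5

5


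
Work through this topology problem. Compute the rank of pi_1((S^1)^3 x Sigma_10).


pi_1(A x B) = pi_1(A) x pi_1(B); rank of abelianization = b_1.
b_1(T^3) = 3, b_1(Sigma_10) = 2*10 = 20.
b_1(product) = 3 + 20 = 23

23


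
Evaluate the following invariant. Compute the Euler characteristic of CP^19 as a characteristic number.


For any closed oriented manifold, <e(TM),[M]> = chi(M).
chi(CP^19) = 19+1 = 20

20


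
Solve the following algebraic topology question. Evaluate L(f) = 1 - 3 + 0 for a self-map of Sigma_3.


L(f) = tr(f_0*) - tr(f_1*) + tr(f_2*).
= 1 - (3) + (0)
= -2

-2


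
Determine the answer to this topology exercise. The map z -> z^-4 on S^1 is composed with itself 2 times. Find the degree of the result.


deg(f) = -4. Degree is multiplicative: deg(f^2) = (deg f)^2.
deg(f^2) = (-4)^2 = 16

16


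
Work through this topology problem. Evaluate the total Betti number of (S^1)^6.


b_k(T^6) = C(6,k), so the sum over k is sum_k C(6,k) = 2^6.
Total = 2^6 = 64

64


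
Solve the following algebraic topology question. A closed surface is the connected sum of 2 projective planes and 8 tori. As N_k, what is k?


Since a >= 1, the sum is non-orientable; each T^2 can be replaced by RP^2 # RP^2 (since T^2#RP^2 = 3RP^2).
Total crosscaps k = 2 + 2*8 = 18.
Check via chi: chi = 2*1 + 8*0 - (2+8-1)*2 = -16 = 2 - k = -16. Consistent.

18


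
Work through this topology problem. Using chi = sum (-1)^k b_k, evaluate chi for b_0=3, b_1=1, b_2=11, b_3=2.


chi = sum_k (-1)^k b_k.
= (3) + (-1) + (11) + (-2)
= 11

11


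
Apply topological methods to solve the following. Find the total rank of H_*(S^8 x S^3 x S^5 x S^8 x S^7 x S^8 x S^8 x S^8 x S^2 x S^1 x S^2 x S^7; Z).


Total Betti number is multiplicative under products.
Each S^d (d>=1) has total Betti number 2.
There are 12 sphere factors.
Total = 2^12 = 4096

4096


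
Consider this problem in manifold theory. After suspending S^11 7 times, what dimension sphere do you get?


Each suspension raises dimension by 1: Sigma S^n = S^{n+1}.
Sigma^7 S^11 = S^{11+7} = S^18

18


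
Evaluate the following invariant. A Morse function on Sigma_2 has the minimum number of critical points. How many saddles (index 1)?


A perfect Morse function has m_k = b_k.
For Sigma_2: b_0=1, b_1=2g=4, b_2=1.
Saddles m_1 = 2g = 4

4


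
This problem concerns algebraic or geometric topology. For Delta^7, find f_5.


Delta^7 has 7+1 vertices. A 5-face is a choice of 5+1 vertices.
f_5 = C(7+1, 5+1) = C(8,6) = 28

28


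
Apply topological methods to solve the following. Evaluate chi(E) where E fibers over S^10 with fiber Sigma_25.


chi(S^10) = 2 (n even), chi(Sigma_25) = 2 - 2*25 = -48.
chi(E) = 2 * (-48) = -96

-96


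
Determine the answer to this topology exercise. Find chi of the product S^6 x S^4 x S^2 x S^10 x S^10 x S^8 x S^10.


chi is multiplicative: chi(X x Y) = chi(X) chi(Y).
Each even-dim sphere has chi = 2. There are 7 factors.
chi = 2^7 = 128

128


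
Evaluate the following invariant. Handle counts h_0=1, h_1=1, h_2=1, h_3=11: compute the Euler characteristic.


Handles of index k contribute (-1)^k to chi (same as CW cells).
chi = (1) + (-1) + (1) + (-11) = -10

-10


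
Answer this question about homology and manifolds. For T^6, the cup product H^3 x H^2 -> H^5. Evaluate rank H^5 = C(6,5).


Cup product: H^p x H^q -> H^{p+q}; here p+q = 3+2 = 5.
rank H^k(T^n) = C(n,k).
C(6,5) = 6

6


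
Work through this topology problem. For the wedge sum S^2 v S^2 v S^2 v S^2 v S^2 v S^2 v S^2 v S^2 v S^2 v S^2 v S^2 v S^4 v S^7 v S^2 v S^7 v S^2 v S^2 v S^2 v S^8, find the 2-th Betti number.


For a wedge of spheres, H_k (k>0) is free on one generator per sphere of dimension k.
Spheres of dimension 2: count = 15.
b_2 = 15

15


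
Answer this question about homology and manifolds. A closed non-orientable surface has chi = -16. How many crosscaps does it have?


chi = 2 - k for closed non-orientable surfaces with k crosscaps.
-16 = 2 - k
k = 2 - (-16) = 18

18


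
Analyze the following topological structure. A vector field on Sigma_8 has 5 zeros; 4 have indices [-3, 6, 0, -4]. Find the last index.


Poincare-Hopf: sum of indices = chi(M).
chi(Sigma_8) = 2 - 2*8 = -14.
Sum of known indices = -1.
x = chi - (sum known) = -14 - (-1) = -13

-13


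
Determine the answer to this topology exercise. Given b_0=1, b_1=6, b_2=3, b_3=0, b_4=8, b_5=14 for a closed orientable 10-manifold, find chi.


By Poincare duality b_k = b_{10-k}, so full Betti numbers: b_0=1, b_1=6, b_2=3, b_3=0, b_4=8, b_5=14, b_6=8, b_7=0, b_8=3, b_9=6, b_10=1.
chi = sum (-1)^k b_k = -2

-2


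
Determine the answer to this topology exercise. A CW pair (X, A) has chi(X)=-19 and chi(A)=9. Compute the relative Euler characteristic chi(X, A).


Relative Euler characteristic: chi(X, A) = chi(X) - chi(A).
= -19 - (9) = -28

-28


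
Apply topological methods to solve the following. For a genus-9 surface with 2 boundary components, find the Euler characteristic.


For a compact orientable surface with genus g and b boundary components: chi = 2 - 2g - b.
chi = 2 - 2*9 - 2 = 2 - 18 - 2 = -18

-18


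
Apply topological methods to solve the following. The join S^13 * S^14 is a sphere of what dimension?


Join of spheres: S^m * S^n = S^{m+n+1}.
dim = 13 + 14 + 1 = 28

28


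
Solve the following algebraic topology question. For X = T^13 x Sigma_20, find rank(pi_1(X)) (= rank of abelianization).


pi_1(A x B) = pi_1(A) x pi_1(B); rank of abelianization = b_1.
b_1(T^13) = 13, b_1(Sigma_20) = 2*20 = 40.
b_1(product) = 13 + 40 = 53

53


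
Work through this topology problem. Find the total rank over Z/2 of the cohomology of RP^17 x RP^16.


dim H^*(RP^n; Z/2) = n+1 (one Z/2 in each degree 0..n).
Total Betti number is multiplicative.
Total = (17+1) * (16+1) = 18 * 17 = 306

306


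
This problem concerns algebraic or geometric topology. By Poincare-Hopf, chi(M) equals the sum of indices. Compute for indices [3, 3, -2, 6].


Poincare-Hopf: chi(M) = sum of indices of zeros.
chi = (3) + (3) + (-2) + (6) = 10

10


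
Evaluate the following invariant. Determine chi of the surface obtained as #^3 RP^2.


For a non-orientable closed surface with k crosscaps: chi = 2 - k.
Here k = 3.
chi = 2 - 3 = -1

-1


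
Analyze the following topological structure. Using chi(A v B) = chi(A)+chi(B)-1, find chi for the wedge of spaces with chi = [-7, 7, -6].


chi(A v B) = chi(A) + chi(B) - 1 (one point identified).
For 3 spaces: chi = (sum chi_i) - (3 - 1).
sum = -6; chi = -6 - 2 = -8

-8


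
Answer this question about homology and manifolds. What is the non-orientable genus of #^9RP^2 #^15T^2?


Since a >= 1, the sum is non-orientable; each T^2 can be replaced by RP^2 # RP^2 (since T^2#RP^2 = 3RP^2).
Total crosscaps k = 9 + 2*15 = 39.
Check via chi: chi = 9*1 + 15*0 - (9+15-1)*2 = -37 = 2 - k = -37. Consistent.

39


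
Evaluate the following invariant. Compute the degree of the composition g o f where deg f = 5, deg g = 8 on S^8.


Degree is multiplicative under composition: deg(g o f) = deg(g) * deg(f).
= 8 * 5 = 40

40


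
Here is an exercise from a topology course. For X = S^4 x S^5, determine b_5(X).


Each S^d has Poincare polynomial 1 + t^d.
The product S^4 x S^5 has Poincare polynomial prod(1+t^d_i).
Expanding: b_0=1, b_4=1, b_5=1, b_9=1.
b_5 = 1

1


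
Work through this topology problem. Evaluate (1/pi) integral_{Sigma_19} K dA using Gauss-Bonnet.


Gauss-Bonnet: integral K dA = 2*pi*chi(M).
chi(Sigma_19) = 2 - 2*19 = -36.
(integral K dA)/pi = 2*chi = 2*(-36) = -72

-72


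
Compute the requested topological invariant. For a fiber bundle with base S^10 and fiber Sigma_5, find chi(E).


chi(S^10) = 2 (n even), chi(Sigma_5) = 2 - 2*5 = -8.
chi(E) = 2 * (-8) = -16

-16


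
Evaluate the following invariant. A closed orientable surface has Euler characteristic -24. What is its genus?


chi = 2 - 2g for closed orientable surfaces.
-24 = 2 - 2g
2g = 2 - (-24) = 26
g = 13

13


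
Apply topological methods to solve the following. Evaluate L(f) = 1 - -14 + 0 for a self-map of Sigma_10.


L(f) = tr(f_0*) - tr(f_1*) + tr(f_2*).
= 1 - (-14) + (0)
= 15

15


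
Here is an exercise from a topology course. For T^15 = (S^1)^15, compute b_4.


By the Kunneth formula, b_k(T^n) = C(n,k).
b_4(T^15) = C(15,4).
C(15,4) = 15!/(4!*11!) = 1365

1365


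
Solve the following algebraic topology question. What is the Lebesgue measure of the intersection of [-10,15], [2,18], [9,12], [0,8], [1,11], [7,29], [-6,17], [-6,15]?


Intersection = [max(a_i), min(b_i)] = [9, 8].
Since 9 > 8, the intersection is empty.
Length = 0

0


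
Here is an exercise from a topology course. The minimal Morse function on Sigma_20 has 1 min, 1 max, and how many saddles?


A perfect Morse function has m_k = b_k.
For Sigma_20: b_0=1, b_1=2g=40, b_2=1.
Saddles m_1 = 2g = 40

40


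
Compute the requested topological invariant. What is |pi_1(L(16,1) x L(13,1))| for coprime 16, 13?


pi_1(X x Y) = pi_1(X) x pi_1(Y).
pi_1(L(16,1)) = Z/16, pi_1(L(13,1)) = Z/13.
|Z/16 x Z/13| = 16 * 13 = 208

208


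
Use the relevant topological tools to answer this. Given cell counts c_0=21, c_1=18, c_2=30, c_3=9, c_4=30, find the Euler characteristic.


chi = sum_k (-1)^k c_k.
= (-1)^0*21 + (-1)^1*18 + (-1)^2*30 + (-1)^3*9 + (-1)^4*30
= (21) + (-18) + (30) + (-9) + (30)
= 54

54


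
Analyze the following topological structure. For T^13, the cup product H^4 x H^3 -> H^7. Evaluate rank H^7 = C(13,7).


Cup product: H^p x H^q -> H^{p+q}; here p+q = 4+3 = 7.
rank H^k(T^n) = C(n,k).
C(13,7) = 1716

1716


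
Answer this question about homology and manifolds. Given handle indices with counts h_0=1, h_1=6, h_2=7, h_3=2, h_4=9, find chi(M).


Handles of index k contribute (-1)^k to chi (same as CW cells).
chi = (1) + (-6) + (7) + (-2) + (9) = 9

9


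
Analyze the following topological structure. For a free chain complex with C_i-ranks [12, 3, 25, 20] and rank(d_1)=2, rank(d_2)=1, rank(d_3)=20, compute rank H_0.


rank H_k = rank(ker d_k) - rank(im d_{k+1}).
rank(ker d_0) = rank(C_0) - rank(d_0) = 12 - 0 = 12.
rank(im d_{0+1}) = 2.
rank H_0 = 12 - 2 = 10

10


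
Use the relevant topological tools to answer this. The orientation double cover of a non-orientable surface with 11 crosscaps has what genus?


chi(N_11) = 2 - 11 = -9.
Double cover: chi(Sigma_g) = 2 * chi(N_11) = 2*(-9) = -18.
2 - 2g = -18, so g = (2 - (-18))/2 = 20/2 = 10

10


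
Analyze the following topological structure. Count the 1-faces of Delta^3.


Delta^3 has 3+1 vertices. A 1-face is a choice of 1+1 vertices.
f_1 = C(3+1, 1+1) = C(4,2) = 6

6


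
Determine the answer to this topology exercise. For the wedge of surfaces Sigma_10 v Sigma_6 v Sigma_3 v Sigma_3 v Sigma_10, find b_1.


For a wedge X v Y: reduced H_k(X v Y) = H_k(X) + H_k(Y).
Each Sigma_g contributes b_1 = 2g.
b_1 = 20 + 12 + 6 + 6 + 20 = 64

64


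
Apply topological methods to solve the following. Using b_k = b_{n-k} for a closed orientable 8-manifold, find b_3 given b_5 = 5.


Poincare duality for closed orientable n-manifolds: b_k = b_{n-k}.
Here n = 8, so b_3 = b_5 = 5

5


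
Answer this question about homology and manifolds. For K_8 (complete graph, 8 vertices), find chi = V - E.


K_8: V = 8, E = C(8,2) = 28.
chi = V - E = 8 - 28 = -20

-20


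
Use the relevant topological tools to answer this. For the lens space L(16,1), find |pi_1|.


pi_1(L(p,q)) = Z/pZ for any q coprime to p.
|pi_1(L(16,1))| = 16

16


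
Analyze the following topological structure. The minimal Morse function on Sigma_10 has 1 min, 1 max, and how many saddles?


A perfect Morse function has m_k = b_k.
For Sigma_10: b_0=1, b_1=2g=20, b_2=1.
Saddles m_1 = 2g = 20

20


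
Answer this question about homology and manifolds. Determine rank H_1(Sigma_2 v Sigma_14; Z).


For a wedge: H_1(A v B) = H_1(A) + H_1(B).
b_1(Sigma_2) = 4, b_1(Sigma_14) = 28.
b_1 = 4 + 28 = 32

32


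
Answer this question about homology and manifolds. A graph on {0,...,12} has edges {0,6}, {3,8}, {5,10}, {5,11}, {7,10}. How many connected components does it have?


Run DFS/union-find over 13 vertices.
V = 13, E = 5.
Number of components = 8

8


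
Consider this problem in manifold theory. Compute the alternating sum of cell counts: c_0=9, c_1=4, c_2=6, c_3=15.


chi = sum_k (-1)^k c_k.
= (-1)^0*9 + (-1)^1*4 + (-1)^2*6 + (-1)^3*15
= (9) + (-4) + (6) + (-15)
= -4

-4
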